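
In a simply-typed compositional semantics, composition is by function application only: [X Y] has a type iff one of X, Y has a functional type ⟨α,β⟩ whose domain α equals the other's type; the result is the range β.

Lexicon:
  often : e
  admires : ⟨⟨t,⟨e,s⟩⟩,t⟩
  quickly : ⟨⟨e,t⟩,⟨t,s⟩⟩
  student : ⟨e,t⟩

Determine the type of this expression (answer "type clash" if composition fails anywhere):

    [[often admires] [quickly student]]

At [often admires]: neither e nor ⟨⟨t,⟨e,s⟩⟩,t⟩ can take the other as argument; the node is ill-typed.

type clash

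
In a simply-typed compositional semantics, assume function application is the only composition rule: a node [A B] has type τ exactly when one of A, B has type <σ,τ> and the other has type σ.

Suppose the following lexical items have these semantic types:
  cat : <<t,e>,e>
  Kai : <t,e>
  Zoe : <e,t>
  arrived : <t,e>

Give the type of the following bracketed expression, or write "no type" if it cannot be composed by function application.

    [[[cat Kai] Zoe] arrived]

[cat Kai]: cat is <<t,e>,e>, Kai is <t,e>; result e.
[[cat Kai] Zoe]: Zoe is <e,t>, [cat Kai] is e; result t.
[[[cat Kai] Zoe] arrived]: arrived is <t,e>, [[cat Kai] Zoe] is t; result e.

e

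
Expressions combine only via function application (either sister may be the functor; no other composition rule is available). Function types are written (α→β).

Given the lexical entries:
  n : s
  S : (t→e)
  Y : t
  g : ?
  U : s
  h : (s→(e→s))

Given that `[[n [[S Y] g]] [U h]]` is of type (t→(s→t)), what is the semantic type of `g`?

[[n [[S Y] g]] [U h]] must have type (t→(s→t)). The sister [U h] has type (e→s); that is not a function onto (t→(s→t)), so [n [[S Y] g]] must be the functor, of type ((e→s)→(t→(s→t))).
[n [[S Y] g]] must have type ((e→s)→(t→(s→t))). The sister n has type s; that is not a function onto ((e→s)→(t→(s→t))), so [[S Y] g] must be the functor, of type (s→((e→s)→(t→(s→t)))).
[[S Y] g] must have type (s→((e→s)→(t→(s→t)))). The sister [S Y] has type e; that is not a function onto (s→((e→s)→(t→(s→t)))), so g must be the functor, of type (e→(s→((e→s)→(t→(s→t))))).

(e→(s→((e→s)→(t→(s→t)))))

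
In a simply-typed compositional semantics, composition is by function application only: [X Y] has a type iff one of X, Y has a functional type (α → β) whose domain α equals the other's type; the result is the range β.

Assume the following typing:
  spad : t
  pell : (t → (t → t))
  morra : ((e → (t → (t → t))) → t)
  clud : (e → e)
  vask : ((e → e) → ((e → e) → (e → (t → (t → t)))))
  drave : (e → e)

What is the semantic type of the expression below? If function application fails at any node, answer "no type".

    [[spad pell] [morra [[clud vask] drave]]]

[spad pell]: (t → (t → t)) applied to t yields (t → t).
[clud vask]: ((e → e) → ((e → e) → (e → (t → (t → t))))) applied to (e → e) yields ((e → e) → (e → (t → (t → t)))).
[[clud vask] drave]: ((e → e) → (e → (t → (t → t)))) applied to (e → e) yields (e → (t → (t → t))).
[morra [[clud vask] drave]]: ((e → (t → (t → t))) → t) applied to (e → (t → (t → t))) yields t.
[[spad pell] [morra [[clud vask] drave]]]: (t → t) applied to t yields t.

t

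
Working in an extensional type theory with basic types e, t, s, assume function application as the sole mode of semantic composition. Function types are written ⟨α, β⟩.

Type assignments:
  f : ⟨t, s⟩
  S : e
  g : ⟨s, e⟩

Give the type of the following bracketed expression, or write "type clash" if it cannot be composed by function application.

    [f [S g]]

[S g]: e with ⟨s, e⟩ — neither is a function whose domain matches the other; composition fails here.

type clash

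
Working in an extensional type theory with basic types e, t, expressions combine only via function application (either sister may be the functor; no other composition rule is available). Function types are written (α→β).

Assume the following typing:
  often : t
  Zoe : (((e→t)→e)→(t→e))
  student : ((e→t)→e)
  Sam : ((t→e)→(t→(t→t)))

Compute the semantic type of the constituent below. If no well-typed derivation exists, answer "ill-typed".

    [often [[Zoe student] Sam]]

[Zoe student]: functor Zoe : (((e→t)→e)→(t→e)), argument student : ((e→t)→e); result (t→e).
[[Zoe student] Sam]: functor Sam : ((t→e)→(t→(t→t))), argument [Zoe student] : (t→e); result (t→(t→t)).
[often [[Zoe student] Sam]]: functor [[Zoe student] Sam] : (t→(t→t)), argument often : t; result (t→t).

(t→t)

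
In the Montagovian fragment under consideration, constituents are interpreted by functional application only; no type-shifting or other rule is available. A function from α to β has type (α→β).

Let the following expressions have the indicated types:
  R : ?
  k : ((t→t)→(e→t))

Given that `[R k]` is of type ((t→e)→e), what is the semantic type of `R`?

[R k] is required to be ((t→e)→e). k : ((t→t)→(e→t)) cannot yield ((t→e)→e) as functor, so R : (((t→t)→(e→t))→((t→e)→e)).

(((t→t)→(e→t))→((t→e)→e))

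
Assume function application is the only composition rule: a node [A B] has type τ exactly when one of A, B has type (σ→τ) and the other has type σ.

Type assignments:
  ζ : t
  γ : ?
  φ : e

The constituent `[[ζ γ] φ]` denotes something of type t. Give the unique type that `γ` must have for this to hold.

(t→(e→t))

[[ζ γ] φ] is required to be t. φ : e cannot yield t as functor, so [ζ γ] : (e→t).
[ζ γ] is required to be (e→t). ζ : t cannot yield (e→t) as functor, so γ : (t→(e→t)).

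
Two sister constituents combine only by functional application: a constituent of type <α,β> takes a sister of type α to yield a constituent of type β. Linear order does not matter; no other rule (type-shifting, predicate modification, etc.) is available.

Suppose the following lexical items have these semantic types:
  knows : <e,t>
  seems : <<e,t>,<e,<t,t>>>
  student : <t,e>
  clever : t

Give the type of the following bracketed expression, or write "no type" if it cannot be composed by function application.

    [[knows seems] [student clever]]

[knows seems]: <<e,t>,<e,<t,t>>> applied to <e,t> yields <e,<t,t>>.
[student clever]: <t,e> applied to t yields e.
[[knows seems] [student clever]]: <e,<t,t>> applied to e yields <t,t>.

<t,t>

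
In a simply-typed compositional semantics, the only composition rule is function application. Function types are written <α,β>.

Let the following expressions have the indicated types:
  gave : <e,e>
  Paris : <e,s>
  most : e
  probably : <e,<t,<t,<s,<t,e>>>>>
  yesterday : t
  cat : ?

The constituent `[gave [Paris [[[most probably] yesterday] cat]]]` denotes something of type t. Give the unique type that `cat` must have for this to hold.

[gave [Paris [[[most probably] yesterday] cat]]] must have type t. The sister gave has type <e,e>; that is not a function onto t, so [Paris [[[most probably] yesterday] cat]] must be the functor, of type <<e,e>,t>.
[Paris [[[most probably] yesterday] cat]] must have type <<e,e>,t>. The sister Paris has type <e,s>; that is not a function onto <<e,e>,t>, so [[[most probably] yesterday] cat] must be the functor, of type <<e,s>,<<e,e>,t>>.
[[[most probably] yesterday] cat] must have type <<e,s>,<<e,e>,t>>. The sister [[most probably] yesterday] has type <t,<s,<t,e>>>; that is not a function onto <<e,s>,<<e,e>,t>>, so cat must be the functor, of type <<t,<s,<t,e>>>,<<e,s>,<<e,e>,t>>>.

<<t,<s,<t,e>>>,<<e,s>,<<e,e>,t>>>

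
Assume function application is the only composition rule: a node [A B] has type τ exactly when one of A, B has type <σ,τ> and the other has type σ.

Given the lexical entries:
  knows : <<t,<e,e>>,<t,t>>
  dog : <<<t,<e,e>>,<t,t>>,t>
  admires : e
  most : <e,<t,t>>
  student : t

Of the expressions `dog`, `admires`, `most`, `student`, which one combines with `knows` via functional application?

dog

dog — combines: dog : <<<t,<e,e>>,<t,t>>,t> takes knows : <<t,<e,e>>,<t,t>> as argument, giving t.
admires : e — does not combine with knows.
most : <e,<t,t>> — does not combine with knows.
student : t — does not combine with knows.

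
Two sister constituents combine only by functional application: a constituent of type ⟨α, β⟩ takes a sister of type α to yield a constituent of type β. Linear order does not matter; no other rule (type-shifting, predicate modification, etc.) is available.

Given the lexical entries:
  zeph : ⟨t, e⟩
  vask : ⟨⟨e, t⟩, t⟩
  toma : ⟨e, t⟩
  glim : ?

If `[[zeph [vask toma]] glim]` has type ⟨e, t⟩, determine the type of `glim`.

[[zeph [vask toma]] glim] must have type ⟨e, t⟩. The sister [zeph [vask toma]] has type e; that is not a function onto ⟨e, t⟩, so glim must be the functor, of type ⟨e, ⟨e, t⟩⟩.

⟨e, ⟨e, t⟩⟩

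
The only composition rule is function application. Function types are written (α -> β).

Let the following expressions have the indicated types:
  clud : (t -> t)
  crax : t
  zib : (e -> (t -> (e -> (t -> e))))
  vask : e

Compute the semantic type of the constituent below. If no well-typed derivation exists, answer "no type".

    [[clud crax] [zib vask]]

(e -> (t -> e))

[clud crax] — clud of type (t -> t) combines with crax of type t: type t.
[zib vask] — zib of type (e -> (t -> (e -> (t -> e)))) combines with vask of type e: type (t -> (e -> (t -> e))).
[[clud crax] [zib vask]] — [zib vask] of type (t -> (e -> (t -> e))) combines with [clud crax] of type t: type (e -> (t -> e)).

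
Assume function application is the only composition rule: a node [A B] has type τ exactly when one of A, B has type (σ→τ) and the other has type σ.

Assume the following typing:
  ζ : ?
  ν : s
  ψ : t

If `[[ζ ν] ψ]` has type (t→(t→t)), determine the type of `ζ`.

(s→(t→(t→(t→t))))

[[ζ ν] ψ] is required to be (t→(t→t)). ψ : t cannot yield (t→(t→t)) as functor, so [ζ ν] : (t→(t→(t→t))).
[ζ ν] is required to be (t→(t→(t→t))). ν : s cannot yield (t→(t→(t→t))) as functor, so ζ : (s→(t→(t→(t→t)))).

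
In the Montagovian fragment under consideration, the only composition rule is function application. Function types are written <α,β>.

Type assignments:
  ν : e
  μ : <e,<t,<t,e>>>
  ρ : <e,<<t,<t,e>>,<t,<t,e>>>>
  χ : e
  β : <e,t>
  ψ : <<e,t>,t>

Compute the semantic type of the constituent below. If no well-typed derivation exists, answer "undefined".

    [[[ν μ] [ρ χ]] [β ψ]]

At [ν μ], μ : <e,<t,<t,e>>> takes ν : e, giving <t,<t,e>>.
At [ρ χ], ρ : <e,<<t,<t,e>>,<t,<t,e>>>> takes χ : e, giving <<t,<t,e>>,<t,<t,e>>>.
At [[ν μ] [ρ χ]], [ρ χ] : <<t,<t,e>>,<t,<t,e>>> takes [ν μ] : <t,<t,e>>, giving <t,<t,e>>.
At [β ψ], ψ : <<e,t>,t> takes β : <e,t>, giving t.
At [[[ν μ] [ρ χ]] [β ψ]], [[ν μ] [ρ χ]] : <t,<t,e>> takes [β ψ] : t, giving <t,e>.

<t,e>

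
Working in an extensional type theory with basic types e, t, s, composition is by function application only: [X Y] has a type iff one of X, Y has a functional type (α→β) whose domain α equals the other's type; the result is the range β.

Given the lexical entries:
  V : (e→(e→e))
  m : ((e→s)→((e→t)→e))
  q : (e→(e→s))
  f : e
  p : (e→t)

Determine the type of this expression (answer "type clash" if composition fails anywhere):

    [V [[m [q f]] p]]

(e→e)

[q f]: (e→(e→s)) applied to e yields (e→s).
[m [q f]]: ((e→s)→((e→t)→e)) applied to (e→s) yields ((e→t)→e).
[[m [q f]] p]: ((e→t)→e) applied to (e→t) yields e.
[V [[m [q f]] p]]: (e→(e→e)) applied to e yields (e→e).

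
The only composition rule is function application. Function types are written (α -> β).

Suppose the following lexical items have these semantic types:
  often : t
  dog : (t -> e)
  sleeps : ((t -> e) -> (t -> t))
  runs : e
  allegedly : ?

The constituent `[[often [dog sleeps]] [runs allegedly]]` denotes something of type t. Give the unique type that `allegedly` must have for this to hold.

[[often [dog sleeps]] [runs allegedly]] must have type t. The sister [often [dog sleeps]] has type t; that is not a function onto t, so [runs allegedly] must be the functor, of type (t -> t).
[runs allegedly] must have type (t -> t). The sister runs has type e; that is not a function onto (t -> t), so allegedly must be the functor, of type (e -> (t -> t)).

(e -> (t -> t))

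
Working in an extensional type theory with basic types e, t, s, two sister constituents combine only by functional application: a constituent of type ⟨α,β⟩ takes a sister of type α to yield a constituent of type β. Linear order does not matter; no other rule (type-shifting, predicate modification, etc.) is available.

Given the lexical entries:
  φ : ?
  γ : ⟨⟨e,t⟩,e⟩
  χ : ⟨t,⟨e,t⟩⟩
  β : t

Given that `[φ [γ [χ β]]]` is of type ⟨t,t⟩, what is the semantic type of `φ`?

For [φ [γ [χ β]]] to have type ⟨t,t⟩ with [γ [χ β]] of type e, φ must be the function: φ : ⟨e,⟨t,t⟩⟩.

⟨e,⟨t,t⟩⟩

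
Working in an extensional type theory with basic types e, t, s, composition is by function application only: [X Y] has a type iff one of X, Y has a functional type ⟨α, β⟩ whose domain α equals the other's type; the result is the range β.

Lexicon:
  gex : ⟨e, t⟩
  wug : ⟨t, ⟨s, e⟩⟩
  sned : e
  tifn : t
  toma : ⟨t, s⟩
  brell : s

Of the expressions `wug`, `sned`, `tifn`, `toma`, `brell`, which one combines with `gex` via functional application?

wug : ⟨t, ⟨s, e⟩⟩ — does not combine with gex.
sned — combines: gex : ⟨e, t⟩ takes sned : e as argument, giving t.
tifn : t — does not combine with gex.
toma : ⟨t, s⟩ — does not combine with gex.
brell : s — does not combine with gex.

sned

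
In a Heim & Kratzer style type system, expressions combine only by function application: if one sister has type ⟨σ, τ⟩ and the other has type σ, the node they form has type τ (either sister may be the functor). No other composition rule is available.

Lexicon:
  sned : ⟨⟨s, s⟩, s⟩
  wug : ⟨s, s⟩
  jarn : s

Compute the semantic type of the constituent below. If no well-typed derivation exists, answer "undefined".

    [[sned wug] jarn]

undefined

At [sned wug], sned : ⟨⟨s, s⟩, s⟩ takes wug : ⟨s, s⟩, giving s.
[[sned wug] jarn]: s and s cannot combine by function application — type clash.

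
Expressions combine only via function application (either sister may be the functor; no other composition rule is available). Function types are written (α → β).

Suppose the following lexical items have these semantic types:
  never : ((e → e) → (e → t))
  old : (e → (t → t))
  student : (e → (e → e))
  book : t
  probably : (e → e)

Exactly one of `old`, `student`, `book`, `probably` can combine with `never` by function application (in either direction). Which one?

old : (e → (t → t)) — never needs (e → e); old needs e; neither fits.
student : (e → (e → e)) — never needs (e → e); student needs e; neither fits.
book : t — never needs (e → e); book needs nothing (atomic); neither fits.
probably — combines: never : ((e → e) → (e → t)) takes probably : (e → e) as argument, giving (e → t).

probably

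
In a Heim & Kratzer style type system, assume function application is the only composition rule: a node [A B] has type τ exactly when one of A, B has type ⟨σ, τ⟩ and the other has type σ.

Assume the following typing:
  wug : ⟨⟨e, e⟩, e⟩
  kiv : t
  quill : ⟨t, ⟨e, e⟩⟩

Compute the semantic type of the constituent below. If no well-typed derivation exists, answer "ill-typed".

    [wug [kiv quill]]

e

[kiv quill]: quill is ⟨t, ⟨e, e⟩⟩, kiv is t; result ⟨e, e⟩.
[wug [kiv quill]]: wug is ⟨⟨e, e⟩, e⟩, [kiv quill] is ⟨e, e⟩; result e.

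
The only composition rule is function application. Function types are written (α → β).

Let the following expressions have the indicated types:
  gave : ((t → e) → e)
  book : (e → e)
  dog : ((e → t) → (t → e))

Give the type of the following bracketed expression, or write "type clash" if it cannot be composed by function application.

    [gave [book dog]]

[book dog]: (e → e) with ((e → t) → (t → e)) — neither is a function whose domain matches the other; composition fails here.

type clash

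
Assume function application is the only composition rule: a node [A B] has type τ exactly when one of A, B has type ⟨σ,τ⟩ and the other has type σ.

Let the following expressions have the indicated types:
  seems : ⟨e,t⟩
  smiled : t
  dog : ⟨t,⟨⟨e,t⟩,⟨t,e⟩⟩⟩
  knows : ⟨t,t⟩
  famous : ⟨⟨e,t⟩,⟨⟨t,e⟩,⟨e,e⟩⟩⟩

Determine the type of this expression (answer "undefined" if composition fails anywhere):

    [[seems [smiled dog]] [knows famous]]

At [smiled dog], dog : ⟨t,⟨⟨e,t⟩,⟨t,e⟩⟩⟩ takes smiled : t, giving ⟨⟨e,t⟩,⟨t,e⟩⟩.
At [seems [smiled dog]], [smiled dog] : ⟨⟨e,t⟩,⟨t,e⟩⟩ takes seems : ⟨e,t⟩, giving ⟨t,e⟩.
At [knows famous]: neither ⟨t,t⟩ nor ⟨⟨e,t⟩,⟨⟨t,e⟩,⟨e,e⟩⟩⟩ can take the other as argument; the node is ill-typed.

undefined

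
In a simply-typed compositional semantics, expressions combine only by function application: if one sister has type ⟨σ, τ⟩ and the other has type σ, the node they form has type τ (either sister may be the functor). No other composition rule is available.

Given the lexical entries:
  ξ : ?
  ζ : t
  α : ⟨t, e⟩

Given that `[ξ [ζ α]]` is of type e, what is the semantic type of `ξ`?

⟨e, e⟩

[ξ [ζ α]] is required to be e. [ζ α] : e cannot yield e as functor, so ξ : ⟨e, e⟩.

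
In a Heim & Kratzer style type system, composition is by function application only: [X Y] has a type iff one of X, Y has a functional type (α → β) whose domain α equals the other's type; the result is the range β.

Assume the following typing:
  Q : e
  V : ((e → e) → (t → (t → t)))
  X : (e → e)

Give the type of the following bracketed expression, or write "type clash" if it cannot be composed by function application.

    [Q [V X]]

[V X] — V of type ((e → e) → (t → (t → t))) combines with X of type (e → e): type (t → (t → t)).
[Q [V X]]: e and (t → (t → t)) cannot combine by function application — type clash.

type clash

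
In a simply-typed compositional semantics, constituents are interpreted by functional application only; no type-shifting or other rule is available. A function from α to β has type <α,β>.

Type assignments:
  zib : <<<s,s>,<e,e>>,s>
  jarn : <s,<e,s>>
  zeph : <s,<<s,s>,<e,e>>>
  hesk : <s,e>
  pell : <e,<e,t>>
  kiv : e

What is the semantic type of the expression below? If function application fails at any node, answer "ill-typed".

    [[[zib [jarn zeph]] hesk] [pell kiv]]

At [jarn zeph]: neither <s,<e,s>> nor <s,<<s,s>,<e,e>>> can take the other as argument; the node is ill-typed.

ill-typed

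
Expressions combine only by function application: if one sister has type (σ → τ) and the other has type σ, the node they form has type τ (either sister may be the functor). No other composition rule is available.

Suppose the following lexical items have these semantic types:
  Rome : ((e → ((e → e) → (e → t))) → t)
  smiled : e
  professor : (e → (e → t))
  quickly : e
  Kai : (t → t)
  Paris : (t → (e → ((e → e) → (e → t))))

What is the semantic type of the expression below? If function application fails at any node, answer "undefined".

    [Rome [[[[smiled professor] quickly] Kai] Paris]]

[smiled professor]: professor is (e → (e → t)), smiled is e; result (e → t).
[[smiled professor] quickly]: [smiled professor] is (e → t), quickly is e; result t.
[[[smiled professor] quickly] Kai]: Kai is (t → t), [[smiled professor] quickly] is t; result t.
[[[[smiled professor] quickly] Kai] Paris]: Paris is (t → (e → ((e → e) → (e → t)))), [[[smiled professor] quickly] Kai] is t; result (e → ((e → e) → (e → t))).
[Rome [[[[smiled professor] quickly] Kai] Paris]]: Rome is ((e → ((e → e) → (e → t))) → t), [[[[smiled professor] quickly] Kai] Paris] is (e → ((e → e) → (e → t))); result t.

t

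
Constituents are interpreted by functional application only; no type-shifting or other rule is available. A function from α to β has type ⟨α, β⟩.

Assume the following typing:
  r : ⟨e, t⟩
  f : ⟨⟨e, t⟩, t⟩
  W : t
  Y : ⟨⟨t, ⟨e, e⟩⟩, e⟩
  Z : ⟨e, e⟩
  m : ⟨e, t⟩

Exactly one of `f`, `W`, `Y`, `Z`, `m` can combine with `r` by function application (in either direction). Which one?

f

f — combines: f : ⟨⟨e, t⟩, t⟩ takes r : ⟨e, t⟩ as argument, giving t.
W : t — r needs e; W needs nothing (atomic); neither fits.
Y : ⟨⟨t, ⟨e, e⟩⟩, e⟩ — r needs e; Y needs ⟨t, ⟨e, e⟩⟩; neither fits.
Z : ⟨e, e⟩ — r needs e; Z needs e; neither fits.
m : ⟨e, t⟩ — r needs e; m needs e; neither fits.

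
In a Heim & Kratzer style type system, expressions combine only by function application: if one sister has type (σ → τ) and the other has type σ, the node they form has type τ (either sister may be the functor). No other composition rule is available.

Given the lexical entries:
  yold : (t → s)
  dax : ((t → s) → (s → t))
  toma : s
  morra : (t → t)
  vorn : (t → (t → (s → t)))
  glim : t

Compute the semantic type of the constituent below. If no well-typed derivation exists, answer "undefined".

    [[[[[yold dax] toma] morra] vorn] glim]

(s → t)

At [yold dax], dax : ((t → s) → (s → t)) takes yold : (t → s), giving (s → t).
At [[yold dax] toma], [yold dax] : (s → t) takes toma : s, giving t.
At [[[yold dax] toma] morra], morra : (t → t) takes [[yold dax] toma] : t, giving t.
At [[[[yold dax] toma] morra] vorn], vorn : (t → (t → (s → t))) takes [[[yold dax] toma] morra] : t, giving (t → (s → t)).
At [[[[[yold dax] toma] morra] vorn] glim], [[[[yold dax] toma] morra] vorn] : (t → (s → t)) takes glim : t, giving (s → t).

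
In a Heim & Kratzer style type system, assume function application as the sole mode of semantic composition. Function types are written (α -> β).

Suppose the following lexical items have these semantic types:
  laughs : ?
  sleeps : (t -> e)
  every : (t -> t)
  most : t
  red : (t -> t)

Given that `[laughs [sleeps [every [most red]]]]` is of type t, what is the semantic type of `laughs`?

[laughs [sleeps [every [most red]]]] must have type t. The sister [sleeps [every [most red]]] has type e; that is not a function onto t, so laughs must be the functor, of type (e -> t).

(e -> t)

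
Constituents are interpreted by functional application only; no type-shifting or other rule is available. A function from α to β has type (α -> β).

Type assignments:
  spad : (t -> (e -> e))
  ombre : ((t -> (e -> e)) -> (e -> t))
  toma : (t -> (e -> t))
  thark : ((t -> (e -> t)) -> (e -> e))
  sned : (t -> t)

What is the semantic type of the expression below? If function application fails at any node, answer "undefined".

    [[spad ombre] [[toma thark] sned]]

[spad ombre]: functor ombre : ((t -> (e -> e)) -> (e -> t)), argument spad : (t -> (e -> e)); result (e -> t).
[toma thark]: functor thark : ((t -> (e -> t)) -> (e -> e)), argument toma : (t -> (e -> t)); result (e -> e).
[[toma thark] sned]: (e -> e) with (t -> t) — neither is a function whose domain matches the other; composition fails here.

undefined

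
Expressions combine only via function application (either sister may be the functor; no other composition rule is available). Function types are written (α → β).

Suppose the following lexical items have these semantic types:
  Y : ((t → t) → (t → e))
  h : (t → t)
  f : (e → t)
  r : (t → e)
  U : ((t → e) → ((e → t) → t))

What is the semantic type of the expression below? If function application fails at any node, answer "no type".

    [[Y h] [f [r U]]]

e

[Y h]: Y is ((t → t) → (t → e)), h is (t → t); result (t → e).
[r U]: U is ((t → e) → ((e → t) → t)), r is (t → e); result ((e → t) → t).
[f [r U]]: [r U] is ((e → t) → t), f is (e → t); result t.
[[Y h] [f [r U]]]: [Y h] is (t → e), [f [r U]] is t; result e.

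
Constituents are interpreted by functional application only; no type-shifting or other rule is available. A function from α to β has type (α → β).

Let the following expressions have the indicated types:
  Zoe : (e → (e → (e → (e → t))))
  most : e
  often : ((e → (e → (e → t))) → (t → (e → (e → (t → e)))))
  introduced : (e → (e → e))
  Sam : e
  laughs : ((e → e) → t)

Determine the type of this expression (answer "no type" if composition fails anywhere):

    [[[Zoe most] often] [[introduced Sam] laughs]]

(e → (e → (t → e)))

[Zoe most]: Zoe is (e → (e → (e → (e → t)))), most is e; result (e → (e → (e → t))).
[[Zoe most] often]: often is ((e → (e → (e → t))) → (t → (e → (e → (t → e))))), [Zoe most] is (e → (e → (e → t))); result (t → (e → (e → (t → e)))).
[introduced Sam]: introduced is (e → (e → e)), Sam is e; result (e → e).
[[introduced Sam] laughs]: laughs is ((e → e) → t), [introduced Sam] is (e → e); result t.
[[[Zoe most] often] [[introduced Sam] laughs]]: [[Zoe most] often] is (t → (e → (e → (t → e)))), [[introduced Sam] laughs] is t; result (e → (e → (t → e))).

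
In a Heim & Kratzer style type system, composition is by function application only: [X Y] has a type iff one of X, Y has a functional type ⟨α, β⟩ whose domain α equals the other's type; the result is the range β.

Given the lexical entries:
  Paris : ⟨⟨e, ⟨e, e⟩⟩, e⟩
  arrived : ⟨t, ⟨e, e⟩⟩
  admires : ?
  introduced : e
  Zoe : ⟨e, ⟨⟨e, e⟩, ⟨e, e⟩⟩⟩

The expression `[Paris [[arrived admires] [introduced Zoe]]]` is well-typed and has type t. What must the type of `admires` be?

⟨⟨t, ⟨e, e⟩⟩, ⟨⟨⟨e, e⟩, ⟨e, e⟩⟩, ⟨⟨⟨e, ⟨e, e⟩⟩, e⟩, t⟩⟩⟩

For [Paris [[arrived admires] [introduced Zoe]]] to have type t with Paris of type ⟨⟨e, ⟨e, e⟩⟩, e⟩, [[arrived admires] [introduced Zoe]] must be the function: [[arrived admires] [introduced Zoe]] : ⟨⟨⟨e, ⟨e, e⟩⟩, e⟩, t⟩.
For [[arrived admires] [introduced Zoe]] to have type ⟨⟨⟨e, ⟨e, e⟩⟩, e⟩, t⟩ with [introduced Zoe] of type ⟨⟨e, e⟩, ⟨e, e⟩⟩, [arrived admires] must be the function: [arrived admires] : ⟨⟨⟨e, e⟩, ⟨e, e⟩⟩, ⟨⟨⟨e, ⟨e, e⟩⟩, e⟩, t⟩⟩.
For [arrived admires] to have type ⟨⟨⟨e, e⟩, ⟨e, e⟩⟩, ⟨⟨⟨e, ⟨e, e⟩⟩, e⟩, t⟩⟩ with arrived of type ⟨t, ⟨e, e⟩⟩, admires must be the function: admires : ⟨⟨t, ⟨e, e⟩⟩, ⟨⟨⟨e, e⟩, ⟨e, e⟩⟩, ⟨⟨⟨e, ⟨e, e⟩⟩, e⟩, t⟩⟩⟩.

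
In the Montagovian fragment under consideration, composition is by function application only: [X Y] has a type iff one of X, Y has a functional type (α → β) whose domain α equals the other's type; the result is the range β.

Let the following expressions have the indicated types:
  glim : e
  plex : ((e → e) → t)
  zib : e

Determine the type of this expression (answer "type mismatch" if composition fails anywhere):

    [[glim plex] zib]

[glim plex]: e with ((e → e) → t) — neither is a function whose domain matches the other; composition fails here.

type mismatch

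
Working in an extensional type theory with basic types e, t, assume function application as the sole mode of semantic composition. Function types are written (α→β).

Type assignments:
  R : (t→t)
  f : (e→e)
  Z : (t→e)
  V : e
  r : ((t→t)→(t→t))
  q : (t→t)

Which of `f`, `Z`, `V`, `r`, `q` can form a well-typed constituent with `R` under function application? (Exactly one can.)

r

f : (e→e) — R needs t; f needs e; neither fits.
Z : (t→e) — R needs t; Z needs t; neither fits.
V : e — R needs t; V needs nothing (atomic); neither fits.
r — combines: r : ((t→t)→(t→t)) takes R : (t→t) as argument, giving (t→t).
q : (t→t) — R needs t; q needs t; neither fits.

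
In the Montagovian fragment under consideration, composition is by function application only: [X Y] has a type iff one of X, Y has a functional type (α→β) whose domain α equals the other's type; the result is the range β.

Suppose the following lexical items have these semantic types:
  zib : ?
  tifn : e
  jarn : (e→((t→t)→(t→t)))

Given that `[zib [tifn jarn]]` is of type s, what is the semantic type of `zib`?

[zib [tifn jarn]] must have type s. The sister [tifn jarn] has type ((t→t)→(t→t)); that is not a function onto s, so zib must be the functor, of type (((t→t)→(t→t))→s).

(((t→t)→(t→t))→s)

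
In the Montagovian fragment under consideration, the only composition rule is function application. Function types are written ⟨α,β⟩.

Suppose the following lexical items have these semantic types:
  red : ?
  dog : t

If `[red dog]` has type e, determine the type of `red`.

⟨t,e⟩

For [red dog] to have type e with dog of type t, red must be the function: red : ⟨t,e⟩.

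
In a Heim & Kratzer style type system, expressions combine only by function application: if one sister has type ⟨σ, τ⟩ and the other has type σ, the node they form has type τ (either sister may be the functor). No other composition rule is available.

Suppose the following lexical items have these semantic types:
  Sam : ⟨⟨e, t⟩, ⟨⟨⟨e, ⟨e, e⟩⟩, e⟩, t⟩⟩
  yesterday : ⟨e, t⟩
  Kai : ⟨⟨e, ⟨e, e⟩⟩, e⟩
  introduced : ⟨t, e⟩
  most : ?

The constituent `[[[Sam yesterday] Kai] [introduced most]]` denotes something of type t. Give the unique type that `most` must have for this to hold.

⟨⟨t, e⟩, ⟨t, t⟩⟩

At [[[Sam yesterday] Kai] [introduced most]] (required: t): [[Sam yesterday] Kai] is t, which is not a function with range t; hence [introduced most] is the functor — type ⟨t, t⟩.
At [introduced most] (required: ⟨t, t⟩): introduced is ⟨t, e⟩, which is not a function with range ⟨t, t⟩; hence most is the functor — type ⟨⟨t, e⟩, ⟨t, t⟩⟩.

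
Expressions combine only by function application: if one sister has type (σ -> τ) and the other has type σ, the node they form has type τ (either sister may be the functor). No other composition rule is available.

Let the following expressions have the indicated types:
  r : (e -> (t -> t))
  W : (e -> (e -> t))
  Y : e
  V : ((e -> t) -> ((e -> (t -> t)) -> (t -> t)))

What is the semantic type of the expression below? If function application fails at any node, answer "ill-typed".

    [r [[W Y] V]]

(t -> t)

[W Y]: functor W : (e -> (e -> t)), argument Y : e; result (e -> t).
[[W Y] V]: functor V : ((e -> t) -> ((e -> (t -> t)) -> (t -> t))), argument [W Y] : (e -> t); result ((e -> (t -> t)) -> (t -> t)).
[r [[W Y] V]]: functor [[W Y] V] : ((e -> (t -> t)) -> (t -> t)), argument r : (e -> (t -> t)); result (t -> t).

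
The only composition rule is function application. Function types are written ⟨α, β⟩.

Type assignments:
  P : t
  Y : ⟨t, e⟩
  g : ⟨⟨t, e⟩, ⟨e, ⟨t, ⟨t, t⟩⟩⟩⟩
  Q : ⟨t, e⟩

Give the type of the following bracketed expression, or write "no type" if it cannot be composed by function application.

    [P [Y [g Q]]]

no type

[g Q]: g is ⟨⟨t, e⟩, ⟨e, ⟨t, ⟨t, t⟩⟩⟩⟩, Q is ⟨t, e⟩; result ⟨e, ⟨t, ⟨t, t⟩⟩⟩.
[Y [g Q]]: ⟨t, e⟩ and ⟨e, ⟨t, ⟨t, t⟩⟩⟩ cannot combine by function application — type clash.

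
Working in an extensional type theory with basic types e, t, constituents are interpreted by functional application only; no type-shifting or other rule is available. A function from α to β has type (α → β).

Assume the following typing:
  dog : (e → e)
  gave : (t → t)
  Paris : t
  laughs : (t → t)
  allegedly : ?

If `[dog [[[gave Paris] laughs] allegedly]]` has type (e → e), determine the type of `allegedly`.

At [dog [[[gave Paris] laughs] allegedly]] (required: (e → e)): dog is (e → e), which is not a function with range (e → e); hence [[[gave Paris] laughs] allegedly] is the functor — type ((e → e) → (e → e)).
At [[[gave Paris] laughs] allegedly] (required: ((e → e) → (e → e))): [[gave Paris] laughs] is t, which is not a function with range ((e → e) → (e → e)); hence allegedly is the functor — type (t → ((e → e) → (e → e))).

(t → ((e → e) → (e → e)))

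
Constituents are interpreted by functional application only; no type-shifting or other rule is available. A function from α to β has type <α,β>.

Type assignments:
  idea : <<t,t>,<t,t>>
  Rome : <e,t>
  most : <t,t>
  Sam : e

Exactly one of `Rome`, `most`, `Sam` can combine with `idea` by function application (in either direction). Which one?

Rome : <e,t> — idea needs <t,t>; Rome needs e; neither fits.
most — combines: idea : <<t,t>,<t,t>> takes most : <t,t> as argument, giving <t,t>.
Sam : e — idea needs <t,t>; Sam needs nothing (atomic); neither fits.

most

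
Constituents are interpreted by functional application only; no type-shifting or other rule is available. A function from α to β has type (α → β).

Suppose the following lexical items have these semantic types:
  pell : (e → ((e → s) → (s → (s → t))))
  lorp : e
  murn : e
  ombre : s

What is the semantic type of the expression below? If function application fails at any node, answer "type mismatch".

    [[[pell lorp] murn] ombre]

[pell lorp] — pell of type (e → ((e → s) → (s → (s → t)))) combines with lorp of type e: type ((e → s) → (s → (s → t))).
[[pell lorp] murn]: ((e → s) → (s → (s → t))) with e — neither is a function whose domain matches the other; composition fails here.

type mismatch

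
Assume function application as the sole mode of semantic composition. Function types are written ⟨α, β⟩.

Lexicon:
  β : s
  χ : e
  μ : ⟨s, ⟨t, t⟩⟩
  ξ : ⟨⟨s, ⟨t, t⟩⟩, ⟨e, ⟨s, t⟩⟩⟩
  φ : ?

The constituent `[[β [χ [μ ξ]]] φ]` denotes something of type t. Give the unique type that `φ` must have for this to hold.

[[β [χ [μ ξ]]] φ] is required to be t. [β [χ [μ ξ]]] : t cannot yield t as functor, so φ : ⟨t, t⟩.

⟨t, t⟩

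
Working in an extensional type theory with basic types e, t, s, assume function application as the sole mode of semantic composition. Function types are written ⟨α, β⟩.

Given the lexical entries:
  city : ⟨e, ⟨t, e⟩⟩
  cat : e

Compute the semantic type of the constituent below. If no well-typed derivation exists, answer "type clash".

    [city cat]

⟨t, e⟩

At [city cat], city : ⟨e, ⟨t, e⟩⟩ takes cat : e, giving ⟨t, e⟩.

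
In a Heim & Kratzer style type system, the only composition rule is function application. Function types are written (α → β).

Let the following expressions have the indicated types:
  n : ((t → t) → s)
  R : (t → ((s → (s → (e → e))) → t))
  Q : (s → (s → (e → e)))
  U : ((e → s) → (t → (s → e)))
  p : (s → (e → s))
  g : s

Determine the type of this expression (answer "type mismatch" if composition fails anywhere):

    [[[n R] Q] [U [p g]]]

type mismatch

[n R]: ((t → t) → s) and (t → ((s → (s → (e → e))) → t)) cannot combine by function application — type clash.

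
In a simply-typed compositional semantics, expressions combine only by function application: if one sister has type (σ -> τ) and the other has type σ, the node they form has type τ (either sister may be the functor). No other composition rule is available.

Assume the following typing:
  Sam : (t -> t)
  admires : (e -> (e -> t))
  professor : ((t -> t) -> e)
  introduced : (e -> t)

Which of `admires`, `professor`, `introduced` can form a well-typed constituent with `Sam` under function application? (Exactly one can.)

admires : (e -> (e -> t)) — no; Sam wants t, and admires wants e.
professor — combines: professor : ((t -> t) -> e) takes Sam : (t -> t) as argument, giving e.
introduced : (e -> t) — no; Sam wants t, and introduced wants e.

professor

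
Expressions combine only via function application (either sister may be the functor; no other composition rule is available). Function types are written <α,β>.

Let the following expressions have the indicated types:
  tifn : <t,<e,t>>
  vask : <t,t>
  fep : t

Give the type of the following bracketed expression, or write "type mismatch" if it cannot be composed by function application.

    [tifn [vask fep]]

<e,t>

[vask fep]: vask is <t,t>, fep is t; result t.
[tifn [vask fep]]: tifn is <t,<e,t>>, [vask fep] is t; result <e,t>.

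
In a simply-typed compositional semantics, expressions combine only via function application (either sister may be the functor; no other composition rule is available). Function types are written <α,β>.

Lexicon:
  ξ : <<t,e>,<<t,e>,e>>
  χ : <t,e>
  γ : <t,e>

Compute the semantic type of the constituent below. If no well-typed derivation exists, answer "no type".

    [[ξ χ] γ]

e

[ξ χ] — ξ of type <<t,e>,<<t,e>,e>> combines with χ of type <t,e>: type <<t,e>,e>.
[[ξ χ] γ] — [ξ χ] of type <<t,e>,e> combines with γ of type <t,e>: type e.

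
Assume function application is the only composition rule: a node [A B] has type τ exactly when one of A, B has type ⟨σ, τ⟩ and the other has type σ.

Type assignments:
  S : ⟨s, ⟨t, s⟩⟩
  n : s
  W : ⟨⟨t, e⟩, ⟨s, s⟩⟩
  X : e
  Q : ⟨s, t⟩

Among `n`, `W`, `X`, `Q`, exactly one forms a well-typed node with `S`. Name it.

n

n — combines: S : ⟨s, ⟨t, s⟩⟩ takes n : s as argument, giving ⟨t, s⟩.
W : ⟨⟨t, e⟩, ⟨s, s⟩⟩ — neither side's domain matches the other.
X : e — neither side's domain matches the other.
Q : ⟨s, t⟩ — neither side's domain matches the other.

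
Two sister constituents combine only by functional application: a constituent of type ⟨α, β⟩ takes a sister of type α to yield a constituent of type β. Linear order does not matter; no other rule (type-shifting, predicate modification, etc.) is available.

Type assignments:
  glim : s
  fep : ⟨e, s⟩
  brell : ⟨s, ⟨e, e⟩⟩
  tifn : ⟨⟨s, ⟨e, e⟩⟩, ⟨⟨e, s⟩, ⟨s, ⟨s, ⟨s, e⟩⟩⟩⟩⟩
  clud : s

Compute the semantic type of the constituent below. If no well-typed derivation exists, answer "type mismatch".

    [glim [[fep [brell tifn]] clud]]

⟨s, e⟩

[brell tifn] — tifn of type ⟨⟨s, ⟨e, e⟩⟩, ⟨⟨e, s⟩, ⟨s, ⟨s, ⟨s, e⟩⟩⟩⟩⟩ combines with brell of type ⟨s, ⟨e, e⟩⟩: type ⟨⟨e, s⟩, ⟨s, ⟨s, ⟨s, e⟩⟩⟩⟩.
[fep [brell tifn]] — [brell tifn] of type ⟨⟨e, s⟩, ⟨s, ⟨s, ⟨s, e⟩⟩⟩⟩ combines with fep of type ⟨e, s⟩: type ⟨s, ⟨s, ⟨s, e⟩⟩⟩.
[[fep [brell tifn]] clud] — [fep [brell tifn]] of type ⟨s, ⟨s, ⟨s, e⟩⟩⟩ combines with clud of type s: type ⟨s, ⟨s, e⟩⟩.
[glim [[fep [brell tifn]] clud]] — [[fep [brell tifn]] clud] of type ⟨s, ⟨s, e⟩⟩ combines with glim of type s: type ⟨s, e⟩.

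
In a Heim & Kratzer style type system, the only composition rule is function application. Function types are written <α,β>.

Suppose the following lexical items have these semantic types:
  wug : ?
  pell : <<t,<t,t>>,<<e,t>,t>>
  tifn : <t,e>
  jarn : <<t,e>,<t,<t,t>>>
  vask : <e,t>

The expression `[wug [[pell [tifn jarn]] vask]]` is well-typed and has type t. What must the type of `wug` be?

At [wug [[pell [tifn jarn]] vask]] (required: t): [[pell [tifn jarn]] vask] is t, which is not a function with range t; hence wug is the functor — type <t,t>.

<t,t>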